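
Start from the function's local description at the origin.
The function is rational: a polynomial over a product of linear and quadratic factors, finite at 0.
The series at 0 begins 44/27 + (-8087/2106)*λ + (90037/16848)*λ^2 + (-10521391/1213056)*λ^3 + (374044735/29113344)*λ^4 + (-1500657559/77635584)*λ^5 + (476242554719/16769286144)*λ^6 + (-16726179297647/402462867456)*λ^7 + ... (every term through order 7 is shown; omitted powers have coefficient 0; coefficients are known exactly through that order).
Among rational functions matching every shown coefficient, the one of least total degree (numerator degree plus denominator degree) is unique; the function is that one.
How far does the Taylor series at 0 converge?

No rational of total degree below 5 reproduces all 8 coefficients; solving the [2/3] Pade equations on them gives f(λ) = (25*λ**2/12 + 6*λ/13 - 22/15)/((λ - 8/5)*(λ + 3/4)**2), whose expansion matches every shown term.
Denominator factor (λ + 3/4)^2: pole of order 2 at -3/4, modulus 3/4.
Denominator factor (λ - 8/5): pole of order 1 at 8/5, modulus 8/5.
The radius of convergence is the smallest modulus among the singular points: 3/4.

The radius of convergence is 3/4.


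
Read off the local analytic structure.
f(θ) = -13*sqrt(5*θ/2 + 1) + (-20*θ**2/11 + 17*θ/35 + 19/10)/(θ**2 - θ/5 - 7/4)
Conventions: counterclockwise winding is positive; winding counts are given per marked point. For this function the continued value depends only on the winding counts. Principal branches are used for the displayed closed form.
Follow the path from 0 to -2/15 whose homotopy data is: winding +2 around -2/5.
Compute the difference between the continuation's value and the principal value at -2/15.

The rational part is single-valued and drops out of the difference; each branch term changes only by its own monodromy.
(-13)*sqrt(1 - θ/(-2/5)): winding +2 is even, the square root returns to the same sheet, contribution 0.
Summing the contributions at θ = -2/15 gives 0.

Continued minus principal equals 0.


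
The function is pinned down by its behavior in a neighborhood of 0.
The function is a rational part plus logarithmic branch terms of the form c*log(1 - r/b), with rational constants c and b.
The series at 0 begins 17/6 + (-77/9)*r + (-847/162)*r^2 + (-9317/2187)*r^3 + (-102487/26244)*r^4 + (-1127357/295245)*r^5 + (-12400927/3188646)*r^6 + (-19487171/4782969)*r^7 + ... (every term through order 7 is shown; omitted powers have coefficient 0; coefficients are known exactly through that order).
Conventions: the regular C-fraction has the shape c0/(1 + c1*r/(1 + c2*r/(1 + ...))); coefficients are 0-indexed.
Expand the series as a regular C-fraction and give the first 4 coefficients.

The regular C-fraction coefficients are [17/6, 154/51, -1111/306, -187/5454].

Taylor coefficients (read off): a_0 = 17/6, a_1 = -77/9, a_2 = -847/162, a_3 = -9317/2187.
c0 = a_0 = 17/6. Peel one level at a time: if S = 1 + c*r/S' with S'(0) = 1, then c is the r-coefficient of S and S' = c*r/(S - 1).
S_1 = c0/f = 1 + (154/51)*r + (85547/7803)*r^2 + ...; c1 = 154/51.
S_2 = c1*r/(S_1 - 1) = 1 + (-1111/306)*r + (-121/972)*r^2 + ...; c2 = -1111/306.
S_3 = c2*r/(S_2 - 1) = 1 + (-187/5454)*r + ...; c3 = -187/5454.


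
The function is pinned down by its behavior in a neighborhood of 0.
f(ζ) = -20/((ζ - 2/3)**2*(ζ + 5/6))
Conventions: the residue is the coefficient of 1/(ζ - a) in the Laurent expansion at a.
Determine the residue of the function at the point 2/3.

At the order-2 pole 2/3 set g(ζ) = (ζ - (2/3))^2*f(ζ) = -20/(ζ + 5/6).
Order-2 pole: residue = g'(a); g'(2/3) = 80/9, so the residue is 80/9.

The residue is 80/9.


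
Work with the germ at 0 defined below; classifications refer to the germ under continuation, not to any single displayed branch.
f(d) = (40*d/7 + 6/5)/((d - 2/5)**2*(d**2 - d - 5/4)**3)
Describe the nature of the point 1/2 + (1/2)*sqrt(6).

The point is a pole of order 3.

The denominator factor d**2 - d - 5/4 vanishes at 1/2 + (1/2)*sqrt(6) and appears to the power 3; the numerator there equals 142/35 + (20/7)*sqrt(6), nonzero, and no other factor vanishes.
Hence a pole whose order is the multiplicity, 3.


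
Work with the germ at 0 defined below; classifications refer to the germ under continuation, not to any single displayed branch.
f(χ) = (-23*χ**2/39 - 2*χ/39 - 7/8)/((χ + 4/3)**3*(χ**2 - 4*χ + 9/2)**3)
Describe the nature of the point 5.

Denominator factors: χ + 4/3 = 19/3 at χ = 5; χ**2 - 4*χ + 9/2 = 19/2 at χ = 5 — none vanishes.
So the germ continues analytically to 5.

The point is a regular point.


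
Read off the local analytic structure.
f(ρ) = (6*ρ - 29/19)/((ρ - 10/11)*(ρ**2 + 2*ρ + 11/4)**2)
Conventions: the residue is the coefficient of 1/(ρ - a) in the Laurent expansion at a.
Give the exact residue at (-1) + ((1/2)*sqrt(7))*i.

The residue is (-8742008/129529099) - ((19603452/129529099)*sqrt(7))*i.

The factor ρ**2 + 2*ρ + 11/4 splits as (ρ - a)(ρ - a') with a = (-1) + ((1/2)*sqrt(7))*i, a' = (-1) - ((1/2)*sqrt(7))*i. At the order-2 pole a set g(ρ) = (ρ - a)^2*f(ρ) = [(6*ρ - 29/19)/(ρ - 10/11)] / (ρ - a')^2.
Order-2 pole: residue = g'(a); g'((-1) + ((1/2)*sqrt(7))*i) = (-8742008/129529099) - ((19603452/129529099)*sqrt(7))*i, so the residue is (-8742008/129529099) - ((19603452/129529099)*sqrt(7))*i.


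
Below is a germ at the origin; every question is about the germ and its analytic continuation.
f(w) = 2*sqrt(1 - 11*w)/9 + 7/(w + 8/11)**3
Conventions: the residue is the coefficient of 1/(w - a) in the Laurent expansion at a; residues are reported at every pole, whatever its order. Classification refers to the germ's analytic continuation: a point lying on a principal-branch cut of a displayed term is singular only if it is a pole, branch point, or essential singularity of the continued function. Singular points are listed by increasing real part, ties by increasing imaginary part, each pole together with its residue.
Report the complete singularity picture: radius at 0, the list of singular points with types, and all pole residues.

Denominator factor (w + 8/11)^3: pole of order 3 at -8/11, modulus 8/11.
Branch term (2/9)*sqrt(1 - w/(1/11)): its argument vanishes at w = 1/11, a square-root branch point, modulus 1/11.
The radius of convergence is the smallest modulus among the singular points: 1/11.
The branch term is analytic at -8/11 and contributes nothing to the residue; only the rational part matters.
At the order-3 pole -8/11 set g(w) = (w - (-8/11))^3*(rational part) = 7.
Order-3 pole: residue = g''(a)/2; g''(-8/11) = 0, so the residue is 0.
List the singular points by increasing real part (a conjugate pair: the negative imaginary part first).

Radius of convergence at 0: 1/11.
At -8/11: a pole of order 3; residue 0.
At 1/11: an algebraic (square-root) branch point.


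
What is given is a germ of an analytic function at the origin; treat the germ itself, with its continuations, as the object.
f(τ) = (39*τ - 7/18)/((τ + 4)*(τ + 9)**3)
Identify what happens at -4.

The denominator factor τ + 4 vanishes at -4 and appears to the power 1; the numerator there equals -2815/18, nonzero, and no other factor vanishes.
Hence a pole whose order is the multiplicity, 1.

The point is a pole of order 1.


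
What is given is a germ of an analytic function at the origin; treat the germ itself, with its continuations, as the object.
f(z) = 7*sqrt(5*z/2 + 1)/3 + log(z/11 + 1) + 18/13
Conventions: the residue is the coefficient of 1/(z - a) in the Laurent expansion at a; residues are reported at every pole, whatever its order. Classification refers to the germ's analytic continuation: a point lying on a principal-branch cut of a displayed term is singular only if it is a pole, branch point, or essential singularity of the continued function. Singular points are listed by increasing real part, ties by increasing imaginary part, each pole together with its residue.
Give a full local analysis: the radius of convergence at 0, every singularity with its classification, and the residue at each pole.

Branch term (7/3)*sqrt(1 - z/(-2/5)): its argument vanishes at z = -2/5, a square-root branch point, modulus 2/5.
Branch term (1)*log(1 - z/(-11)): its argument vanishes at z = -11, a logarithmic branch point, modulus 11.
The radius of convergence is the smallest modulus among the singular points: 2/5.
List the singular points by increasing real part (a conjugate pair: the negative imaginary part first).

Radius of convergence at 0: 2/5.
At -11: a logarithmic branch point.
At -2/5: an algebraic (square-root) branch point.


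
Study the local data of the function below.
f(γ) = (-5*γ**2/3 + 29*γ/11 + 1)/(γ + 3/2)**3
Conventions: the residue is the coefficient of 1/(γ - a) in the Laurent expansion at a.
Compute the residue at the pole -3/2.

The residue is -5/3.

At the order-3 pole -3/2 set g(γ) = (γ - (-3/2))^3*f(γ) = -5*γ**2/3 + 29*γ/11 + 1.
Order-3 pole: residue = g''(a)/2; g''(-3/2) = -10/3, so the residue is -5/3.


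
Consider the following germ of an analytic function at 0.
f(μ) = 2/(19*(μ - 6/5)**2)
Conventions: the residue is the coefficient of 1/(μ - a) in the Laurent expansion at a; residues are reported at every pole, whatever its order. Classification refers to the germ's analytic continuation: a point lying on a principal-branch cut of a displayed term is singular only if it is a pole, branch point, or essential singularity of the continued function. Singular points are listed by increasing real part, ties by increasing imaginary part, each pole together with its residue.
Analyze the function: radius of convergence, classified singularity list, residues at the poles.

Radius of convergence at 0: 6/5.
At 6/5: a pole of order 2; residue 0.

Denominator factor (μ - 6/5)^2: pole of order 2 at 6/5, modulus 6/5.
The radius of convergence is the smallest modulus among the singular points: 6/5.
At the order-2 pole 6/5 set g(μ) = (μ - (6/5))^2*f(μ) = 2/19.
Order-2 pole: residue = g'(a); g'(6/5) = 0, so the residue is 0.


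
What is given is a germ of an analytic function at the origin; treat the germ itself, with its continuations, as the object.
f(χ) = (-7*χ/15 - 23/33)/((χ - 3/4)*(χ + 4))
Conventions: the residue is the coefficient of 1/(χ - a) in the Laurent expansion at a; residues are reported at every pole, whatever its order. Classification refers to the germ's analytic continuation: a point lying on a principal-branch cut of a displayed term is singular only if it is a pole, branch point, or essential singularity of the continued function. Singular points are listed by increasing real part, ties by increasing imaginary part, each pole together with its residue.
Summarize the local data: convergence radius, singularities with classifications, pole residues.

Denominator factor (χ - 3/4): pole of order 1 at 3/4, modulus 3/4.
Denominator factor (χ + 4): pole of order 1 at -4, modulus 4.
The radius of convergence is the smallest modulus among the singular points: 3/4.
At the order-1 pole -4 set g(χ) = (χ - (-4))*f(χ) = (-7*χ/15 - 23/33)/(χ - 3/4).
Simple pole: residue = g(a) at a = -4, which is -772/3135.
At the order-1 pole 3/4 set g(χ) = (χ - (3/4))*f(χ) = (-7*χ/15 - 23/33)/(χ + 4).
Simple pole: residue = g(a) at a = 3/4, which is -691/3135.
List the singular points by increasing real part (a conjugate pair: the negative imaginary part first).

Radius of convergence at 0: 3/4.
At -4: a pole of order 1; residue -772/3135.
At 3/4: a pole of order 1; residue -691/3135.


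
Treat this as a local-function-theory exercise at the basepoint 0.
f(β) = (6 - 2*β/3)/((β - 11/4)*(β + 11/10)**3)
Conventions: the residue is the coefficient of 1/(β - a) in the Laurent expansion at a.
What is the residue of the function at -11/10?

At the order-3 pole -11/10 set g(β) = (β - (-11/10))^3*f(β) = (6 - 2*β/3)/(β - 11/4).
Order-3 pole: residue = g''(a)/2; g''(-11/10) = -200000/1369599, so the residue is -100000/1369599.

The residue is -100000/1369599.


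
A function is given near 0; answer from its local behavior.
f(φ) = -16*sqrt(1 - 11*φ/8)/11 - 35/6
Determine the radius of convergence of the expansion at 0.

The radius of convergence is 8/11.

Branch term (-16/11)*sqrt(1 - φ/(8/11)): its argument vanishes at φ = 8/11, a square-root branch point, modulus 8/11.
The radius of convergence is the smallest modulus among the singular points: 8/11.


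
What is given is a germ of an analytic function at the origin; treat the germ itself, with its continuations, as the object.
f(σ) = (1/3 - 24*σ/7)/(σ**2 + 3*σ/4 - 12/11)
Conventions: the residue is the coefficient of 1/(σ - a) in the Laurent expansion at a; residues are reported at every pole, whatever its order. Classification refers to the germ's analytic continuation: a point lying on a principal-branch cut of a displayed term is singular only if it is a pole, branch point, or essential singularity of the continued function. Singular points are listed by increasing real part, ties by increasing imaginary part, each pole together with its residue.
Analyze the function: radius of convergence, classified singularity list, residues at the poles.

Radius of convergence at 0: -3/8 + (17/88)*sqrt(33).
At -3/8 - (17/88)*sqrt(33): a pole of order 1; residue -12/7 - (8/63)*sqrt(33).
At -3/8 + (17/88)*sqrt(33): a pole of order 1; residue -12/7 + (8/63)*sqrt(33).

Denominator factor (σ**2 + 3*σ/4 - 12/11): discriminant 867/176, real irrational roots -3/8 + (17/88)*sqrt(33) and -3/8 - (17/88)*sqrt(33); poles of order 1, moduli -3/8 + (17/88)*sqrt(33) and 3/8 + (17/88)*sqrt(33).
The radius of convergence is the smallest modulus among the singular points: -3/8 + (17/88)*sqrt(33).
The factor σ**2 + 3*σ/4 - 12/11 splits as (σ - a)(σ - a') with a = -3/8 - (17/88)*sqrt(33), a' = -3/8 + (17/88)*sqrt(33). At the order-1 pole a set g(σ) = (σ - a)*f(σ) = [1/3 - 24*σ/7] / (σ - a').
Simple pole: residue = g(a) at a = -3/8 - (17/88)*sqrt(33), which is -12/7 - (8/63)*sqrt(33).
The factor σ**2 + 3*σ/4 - 12/11 splits as (σ - a)(σ - a') with a = -3/8 + (17/88)*sqrt(33), a' = -3/8 - (17/88)*sqrt(33). At the order-1 pole a set g(σ) = (σ - a)*f(σ) = [1/3 - 24*σ/7] / (σ - a').
Simple pole: residue = g(a) at a = -3/8 + (17/88)*sqrt(33), which is -12/7 + (8/63)*sqrt(33).
List the singular points by increasing real part (a conjugate pair: the negative imaginary part first).


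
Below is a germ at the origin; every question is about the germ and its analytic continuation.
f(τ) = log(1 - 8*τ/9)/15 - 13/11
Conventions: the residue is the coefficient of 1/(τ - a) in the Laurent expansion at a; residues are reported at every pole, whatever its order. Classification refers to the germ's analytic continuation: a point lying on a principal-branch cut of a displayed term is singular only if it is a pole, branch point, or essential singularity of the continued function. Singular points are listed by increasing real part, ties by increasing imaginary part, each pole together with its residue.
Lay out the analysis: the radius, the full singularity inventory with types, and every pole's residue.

Radius of convergence at 0: 9/8.
At 9/8: a logarithmic branch point.

Branch term (1/15)*log(1 - τ/(9/8)): its argument vanishes at τ = 9/8, a logarithmic branch point, modulus 9/8.
The radius of convergence is the smallest modulus among the singular points: 9/8.


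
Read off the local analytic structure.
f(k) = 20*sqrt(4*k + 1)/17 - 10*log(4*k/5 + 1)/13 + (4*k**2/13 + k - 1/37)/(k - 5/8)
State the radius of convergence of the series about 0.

The radius of convergence is 1/4.

Denominator factor (k - 5/8): pole of order 1 at 5/8, modulus 5/8.
Branch term (-10/13)*log(1 - k/(-5/4)): its argument vanishes at k = -5/4, a logarithmic branch point, modulus 5/4.
Branch term (20/17)*sqrt(1 - k/(-1/4)): its argument vanishes at k = -1/4, a square-root branch point, modulus 1/4.
The radius of convergence is the smallest modulus among the singular points: 1/4.


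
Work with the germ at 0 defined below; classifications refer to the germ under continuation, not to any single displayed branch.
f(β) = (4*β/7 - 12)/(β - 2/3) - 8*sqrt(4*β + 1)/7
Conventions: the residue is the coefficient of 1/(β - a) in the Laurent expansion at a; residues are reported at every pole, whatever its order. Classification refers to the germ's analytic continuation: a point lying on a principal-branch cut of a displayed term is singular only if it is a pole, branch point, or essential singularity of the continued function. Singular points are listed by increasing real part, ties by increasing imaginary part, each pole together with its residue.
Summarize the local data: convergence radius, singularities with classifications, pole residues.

Denominator factor (β - 2/3): pole of order 1 at 2/3, modulus 2/3.
Branch term (-8/7)*sqrt(1 - β/(-1/4)): its argument vanishes at β = -1/4, a square-root branch point, modulus 1/4.
The radius of convergence is the smallest modulus among the singular points: 1/4.
The branch term is analytic at 2/3 and contributes nothing to the residue; only the rational part matters.
At the order-1 pole 2/3 set g(β) = (β - (2/3))*(rational part) = 4*β/7 - 12.
Simple pole: residue = g(a) at a = 2/3, which is -244/21.
List the singular points by increasing real part (a conjugate pair: the negative imaginary part first).

Radius of convergence at 0: 1/4.
At -1/4: an algebraic (square-root) branch point.
At 2/3: a pole of order 1; residue -244/21.


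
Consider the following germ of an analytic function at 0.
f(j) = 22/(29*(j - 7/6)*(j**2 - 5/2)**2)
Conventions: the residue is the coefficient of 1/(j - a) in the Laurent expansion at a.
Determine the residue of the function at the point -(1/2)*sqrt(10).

The factor j**2 - 5/2 splits as (j - a)(j - a') with a = -(1/2)*sqrt(10), a' = (1/2)*sqrt(10). At the order-2 pole a set g(j) = (j - a)^2*f(j) = [22/(29*(j - 7/6))] / (j - a')^2.
Order-2 pole: residue = g'(a); g'(-(1/2)*sqrt(10)) = -14256/48749 + (102102/1218725)*sqrt(10), so the residue is -14256/48749 + (102102/1218725)*sqrt(10).

The residue is -14256/48749 + (102102/1218725)*sqrt(10).


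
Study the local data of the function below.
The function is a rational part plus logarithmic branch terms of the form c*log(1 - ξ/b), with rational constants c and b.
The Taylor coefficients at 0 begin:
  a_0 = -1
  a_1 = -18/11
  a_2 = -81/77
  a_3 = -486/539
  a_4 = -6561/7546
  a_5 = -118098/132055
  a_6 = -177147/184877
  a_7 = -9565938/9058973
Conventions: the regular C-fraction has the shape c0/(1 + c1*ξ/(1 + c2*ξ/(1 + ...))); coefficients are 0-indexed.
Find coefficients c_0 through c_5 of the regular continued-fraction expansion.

The regular C-fraction coefficients are [-1, -18/11, 153/154, 33/238, -93/119, -153/1085].

Taylor coefficients (read off): a_0 = -1, a_1 = -18/11, a_2 = -81/77, a_3 = -486/539, a_4 = -6561/7546, a_5 = -118098/132055.
c0 = a_0 = -1. Peel one level at a time: if S = 1 + c*ξ/S' with S'(0) = 1, then c is the ξ-coefficient of S and S' = c*ξ/(S - 1).
S_1 = c0/f = 1 + (-18/11)*ξ + (1377/847)*ξ^2 + ...; c1 = -18/11.
S_2 = c1*ξ/(S_1 - 1) = 1 + (153/154)*ξ + (-27/196)*ξ^2 + ...; c2 = 153/154.
S_3 = c2*ξ/(S_2 - 1) = 1 + (33/238)*ξ + (3069/28322)*ξ^2 + ...; c3 = 33/238.
S_4 = c3*ξ/(S_3 - 1) = 1 + (-93/119)*ξ + (-27/245)*ξ^2 + ...; c4 = -93/119.
S_5 = c4*ξ/(S_4 - 1) = 1 + (-153/1085)*ξ + ...; c5 = -153/1085.


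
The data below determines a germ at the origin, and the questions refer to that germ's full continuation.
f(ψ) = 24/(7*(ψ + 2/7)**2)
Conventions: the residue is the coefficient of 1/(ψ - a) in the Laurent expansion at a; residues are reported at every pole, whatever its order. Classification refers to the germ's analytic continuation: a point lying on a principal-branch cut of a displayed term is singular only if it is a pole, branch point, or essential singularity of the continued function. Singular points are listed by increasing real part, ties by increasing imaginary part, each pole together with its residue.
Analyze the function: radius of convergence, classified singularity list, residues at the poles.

Radius of convergence at 0: 2/7.
At -2/7: a pole of order 2; residue 0.

Denominator factor (ψ + 2/7)^2: pole of order 2 at -2/7, modulus 2/7.
The radius of convergence is the smallest modulus among the singular points: 2/7.
At the order-2 pole -2/7 set g(ψ) = (ψ - (-2/7))^2*f(ψ) = 24/7.
Order-2 pole: residue = g'(a); g'(-2/7) = 0, so the residue is 0.


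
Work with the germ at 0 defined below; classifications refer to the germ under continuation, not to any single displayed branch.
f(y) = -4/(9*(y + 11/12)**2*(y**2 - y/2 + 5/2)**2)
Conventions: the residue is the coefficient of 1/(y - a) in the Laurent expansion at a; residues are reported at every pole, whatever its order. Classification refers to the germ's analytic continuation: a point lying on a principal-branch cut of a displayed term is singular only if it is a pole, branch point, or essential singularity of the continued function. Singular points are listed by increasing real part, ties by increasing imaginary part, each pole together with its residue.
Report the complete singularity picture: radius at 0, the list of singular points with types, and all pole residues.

Radius of convergence at 0: 11/12.
At -11/12: a pole of order 2; residue -6193152/163667323.
At (1/4) - ((1/4)*sqrt(39))*i: a pole of order 2; residue (3096576/163667323) - ((83547136/248937998283)*sqrt(39))*i.
At (1/4) + ((1/4)*sqrt(39))*i: a pole of order 2; residue (3096576/163667323) + ((83547136/248937998283)*sqrt(39))*i.

Denominator factor (y**2 - y/2 + 5/2)^2: discriminant -39/4, complex-conjugate roots (1/4) + ((1/4)*sqrt(39))*i and (1/4) - ((1/4)*sqrt(39))*i; poles of order 2, moduli (1/2)*sqrt(10) and (1/2)*sqrt(10).
Denominator factor (y + 11/12)^2: pole of order 2 at -11/12, modulus 11/12.
The radius of convergence is the smallest modulus among the singular points: 11/12.
At the order-2 pole -11/12 set g(y) = (y - (-11/12))^2*f(y) = -4/(9*(y**2 - y/2 + 5/2)**2).
Order-2 pole: residue = g'(a); g'(-11/12) = -6193152/163667323, so the residue is -6193152/163667323.
The factor y**2 - y/2 + 5/2 splits as (y - a)(y - a') with a = (1/4) - ((1/4)*sqrt(39))*i, a' = (1/4) + ((1/4)*sqrt(39))*i. At the order-2 pole a set g(y) = (y - a)^2*f(y) = [-4/(9*(y + 11/12)**2)] / (y - a')^2.
Order-2 pole: residue = g'(a); g'((1/4) - ((1/4)*sqrt(39))*i) = (3096576/163667323) - ((83547136/248937998283)*sqrt(39))*i, so the residue is (3096576/163667323) - ((83547136/248937998283)*sqrt(39))*i.
The factor y**2 - y/2 + 5/2 splits as (y - a)(y - a') with a = (1/4) + ((1/4)*sqrt(39))*i, a' = (1/4) - ((1/4)*sqrt(39))*i. At the order-2 pole a set g(y) = (y - a)^2*f(y) = [-4/(9*(y + 11/12)**2)] / (y - a')^2.
Order-2 pole: residue = g'(a); g'((1/4) + ((1/4)*sqrt(39))*i) = (3096576/163667323) + ((83547136/248937998283)*sqrt(39))*i, so the residue is (3096576/163667323) + ((83547136/248937998283)*sqrt(39))*i.
List the singular points by increasing real part (a conjugate pair: the negative imaginary part first).


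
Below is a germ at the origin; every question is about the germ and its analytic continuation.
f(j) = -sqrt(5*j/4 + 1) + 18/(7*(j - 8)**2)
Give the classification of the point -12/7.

The point is a regular point.

Denominator factors: j - 8 = -68/7 at j = -12/7 — none vanishes.
Branch term sqrt(1 - j/(-4/5)): argument at -12/7 is -8/7, nonzero, so -12/7 is not its branch point (a point on a principal cut is still regular for the continued germ).
So the germ continues analytically to -12/7.


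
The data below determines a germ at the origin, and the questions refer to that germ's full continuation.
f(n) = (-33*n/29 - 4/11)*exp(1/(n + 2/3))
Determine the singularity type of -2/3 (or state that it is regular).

The point is an essential singularity.

The exponent 1/(n - (-2/3)) has a pole at -2/3, so exp(1/(n - (-2/3))) takes every nonzero value near it: an essential singularity (not a pole of any order).


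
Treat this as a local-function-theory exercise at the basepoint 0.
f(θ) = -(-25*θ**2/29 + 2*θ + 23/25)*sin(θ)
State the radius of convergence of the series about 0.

The factor -sin(θ) is entire and contributes no finite singular point.
The polynomial part has no poles.
No finite singular points: the Taylor series at 0 converges everywhere.

The radius of convergence is infinite.


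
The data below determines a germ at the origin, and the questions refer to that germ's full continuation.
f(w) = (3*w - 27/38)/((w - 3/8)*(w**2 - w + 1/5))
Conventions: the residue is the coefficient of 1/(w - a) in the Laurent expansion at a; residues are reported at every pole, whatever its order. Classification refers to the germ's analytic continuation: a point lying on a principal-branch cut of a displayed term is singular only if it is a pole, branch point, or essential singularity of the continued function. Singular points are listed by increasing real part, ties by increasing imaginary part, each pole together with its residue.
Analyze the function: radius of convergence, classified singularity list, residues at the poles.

Radius of convergence at 0: 1/2 - (1/10)*sqrt(5).
At 1/2 - (1/10)*sqrt(5): a pole of order 1; residue 1260/209 - (312/209)*sqrt(5).
At 3/8: a pole of order 1; residue -2520/209.
At 1/2 + (1/10)*sqrt(5): a pole of order 1; residue 1260/209 + (312/209)*sqrt(5).

Denominator factor (w**2 - w + 1/5): discriminant 1/5, real irrational roots 1/2 + (1/10)*sqrt(5) and 1/2 - (1/10)*sqrt(5); poles of order 1, moduli 1/2 + (1/10)*sqrt(5) and 1/2 - (1/10)*sqrt(5).
Denominator factor (w - 3/8): pole of order 1 at 3/8, modulus 3/8.
The radius of convergence is the smallest modulus among the singular points: 1/2 - (1/10)*sqrt(5).
The factor w**2 - w + 1/5 splits as (w - a)(w - a') with a = 1/2 - (1/10)*sqrt(5), a' = 1/2 + (1/10)*sqrt(5). At the order-1 pole a set g(w) = (w - a)*f(w) = [(3*w - 27/38)/(w - 3/8)] / (w - a').
Simple pole: residue = g(a) at a = 1/2 - (1/10)*sqrt(5), which is 1260/209 - (312/209)*sqrt(5).
At the order-1 pole 3/8 set g(w) = (w - (3/8))*f(w) = (3*w - 27/38)/(w**2 - w + 1/5).
Simple pole: residue = g(a) at a = 3/8, which is -2520/209.
The factor w**2 - w + 1/5 splits as (w - a)(w - a') with a = 1/2 + (1/10)*sqrt(5), a' = 1/2 - (1/10)*sqrt(5). At the order-1 pole a set g(w) = (w - a)*f(w) = [(3*w - 27/38)/(w - 3/8)] / (w - a').
Simple pole: residue = g(a) at a = 1/2 + (1/10)*sqrt(5), which is 1260/209 + (312/209)*sqrt(5).
List the singular points by increasing real part (a conjugate pair: the negative imaginary part first).


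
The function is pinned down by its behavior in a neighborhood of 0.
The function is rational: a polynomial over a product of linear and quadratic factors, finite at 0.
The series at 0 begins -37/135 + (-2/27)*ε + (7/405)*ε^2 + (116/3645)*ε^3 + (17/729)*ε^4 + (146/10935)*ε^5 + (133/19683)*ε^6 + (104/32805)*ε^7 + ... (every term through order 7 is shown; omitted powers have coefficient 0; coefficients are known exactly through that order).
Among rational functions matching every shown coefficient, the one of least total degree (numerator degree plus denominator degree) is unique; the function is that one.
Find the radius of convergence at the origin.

The radius of convergence is 3.

No rational of total degree below 4 reproduces all 8 coefficients; solving the [1/3] Pade equations on them gives f(ε) = (37/5 - 27*ε/5)/(ε - 3)**3, whose expansion matches every shown term.
Denominator factor (ε - 3)^3: pole of order 3 at 3, modulus 3.
The radius of convergence is the smallest modulus among the singular points: 3.


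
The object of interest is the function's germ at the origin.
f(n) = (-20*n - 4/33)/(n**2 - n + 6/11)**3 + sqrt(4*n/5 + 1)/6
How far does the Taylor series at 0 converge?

Denominator factor (n**2 - n + 6/11)^3: discriminant -13/11, complex-conjugate roots (1/2) + ((1/22)*sqrt(143))*i and (1/2) - ((1/22)*sqrt(143))*i; poles of order 3, moduli (1/11)*sqrt(66) and (1/11)*sqrt(66).
Branch term (1/6)*sqrt(1 - n/(-5/4)): its argument vanishes at n = -5/4, a square-root branch point, modulus 5/4.
The radius of convergence is the smallest modulus among the singular points: (1/11)*sqrt(66).

The radius of convergence is (1/11)*sqrt(66).


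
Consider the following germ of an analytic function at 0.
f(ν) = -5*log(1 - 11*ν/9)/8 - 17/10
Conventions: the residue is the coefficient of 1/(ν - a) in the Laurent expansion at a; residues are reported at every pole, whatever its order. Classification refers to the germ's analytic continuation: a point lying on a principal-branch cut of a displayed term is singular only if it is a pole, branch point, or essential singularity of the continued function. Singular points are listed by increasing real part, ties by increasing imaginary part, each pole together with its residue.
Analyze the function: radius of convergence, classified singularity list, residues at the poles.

Radius of convergence at 0: 9/11.
At 9/11: a logarithmic branch point.

Branch term (-5/8)*log(1 - ν/(9/11)): its argument vanishes at ν = 9/11, a logarithmic branch point, modulus 9/11.
The radius of convergence is the smallest modulus among the singular points: 9/11.


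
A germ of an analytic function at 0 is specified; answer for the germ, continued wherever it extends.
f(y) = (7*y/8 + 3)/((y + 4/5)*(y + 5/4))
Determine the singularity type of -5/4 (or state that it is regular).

The point is a pole of order 1.

The denominator factor y + 5/4 vanishes at -5/4 and appears to the power 1; the numerator there equals 61/32, nonzero, and no other factor vanishes.
Hence a pole whose order is the multiplicity, 1.


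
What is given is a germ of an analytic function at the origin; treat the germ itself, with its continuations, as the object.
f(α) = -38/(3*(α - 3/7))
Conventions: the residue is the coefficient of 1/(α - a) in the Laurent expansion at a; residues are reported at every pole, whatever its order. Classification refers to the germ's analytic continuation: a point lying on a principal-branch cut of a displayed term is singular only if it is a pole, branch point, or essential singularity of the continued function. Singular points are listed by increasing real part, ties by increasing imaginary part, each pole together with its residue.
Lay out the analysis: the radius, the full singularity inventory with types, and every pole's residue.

Denominator factor (α - 3/7): pole of order 1 at 3/7, modulus 3/7.
The radius of convergence is the smallest modulus among the singular points: 3/7.
At the order-1 pole 3/7 set g(α) = (α - (3/7))*f(α) = -38/3.
Simple pole: residue = g(a) at a = 3/7, which is -38/3.

Radius of convergence at 0: 3/7.
At 3/7: a pole of order 1; residue -38/3.


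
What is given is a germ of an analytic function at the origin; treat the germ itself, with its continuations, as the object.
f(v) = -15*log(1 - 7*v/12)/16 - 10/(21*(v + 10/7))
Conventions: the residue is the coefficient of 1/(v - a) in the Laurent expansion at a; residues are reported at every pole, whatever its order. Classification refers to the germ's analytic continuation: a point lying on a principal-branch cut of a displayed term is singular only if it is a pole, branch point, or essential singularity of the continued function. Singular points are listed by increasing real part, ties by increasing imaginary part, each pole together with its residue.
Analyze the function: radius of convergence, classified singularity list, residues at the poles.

Denominator factor (v + 10/7): pole of order 1 at -10/7, modulus 10/7.
Branch term (-15/16)*log(1 - v/(12/7)): its argument vanishes at v = 12/7, a logarithmic branch point, modulus 12/7.
The radius of convergence is the smallest modulus among the singular points: 10/7.
The branch term is analytic at -10/7 and contributes nothing to the residue; only the rational part matters.
At the order-1 pole -10/7 set g(v) = (v - (-10/7))*(rational part) = -10/21.
Simple pole: residue = g(a) at a = -10/7, which is -10/21.
List the singular points by increasing real part (a conjugate pair: the negative imaginary part first).

Radius of convergence at 0: 10/7.
At -10/7: a pole of order 1; residue -10/21.
At 12/7: a logarithmic branch point.


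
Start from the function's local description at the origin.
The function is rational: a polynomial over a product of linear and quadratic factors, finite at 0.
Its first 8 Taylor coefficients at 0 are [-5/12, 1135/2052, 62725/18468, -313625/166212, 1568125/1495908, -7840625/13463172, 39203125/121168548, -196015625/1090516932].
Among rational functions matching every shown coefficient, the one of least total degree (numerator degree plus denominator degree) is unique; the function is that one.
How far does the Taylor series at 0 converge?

No rational of total degree below 3 reproduces all 8 coefficients; solving the [2/1] Pade equations on them gives f(κ) = (20*κ**2/3 + 11*κ/19 - 3/4)/(κ + 9/5), whose expansion matches every shown term.
Denominator factor (κ + 9/5): pole of order 1 at -9/5, modulus 9/5.
The radius of convergence is the smallest modulus among the singular points: 9/5.

The radius of convergence is 9/5.


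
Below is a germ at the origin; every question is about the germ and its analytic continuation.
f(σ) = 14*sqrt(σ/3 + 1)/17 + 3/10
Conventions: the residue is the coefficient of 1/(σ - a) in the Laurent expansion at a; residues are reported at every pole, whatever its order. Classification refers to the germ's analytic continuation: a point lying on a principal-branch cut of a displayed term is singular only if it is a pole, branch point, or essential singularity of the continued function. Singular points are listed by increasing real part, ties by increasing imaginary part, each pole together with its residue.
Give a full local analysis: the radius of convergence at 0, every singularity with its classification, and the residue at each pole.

Radius of convergence at 0: 3.
At -3: an algebraic (square-root) branch point.

Branch term (14/17)*sqrt(1 - σ/(-3)): its argument vanishes at σ = -3, a square-root branch point, modulus 3.
The radius of convergence is the smallest modulus among the singular points: 3.


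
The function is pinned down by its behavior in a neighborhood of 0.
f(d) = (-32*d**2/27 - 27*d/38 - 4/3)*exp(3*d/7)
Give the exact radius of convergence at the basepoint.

The factor exp(3*d/7) is entire and contributes no finite singular point.
The polynomial part has no poles.
No finite singular points: the Taylor series at 0 converges everywhere.

The radius of convergence is infinite.


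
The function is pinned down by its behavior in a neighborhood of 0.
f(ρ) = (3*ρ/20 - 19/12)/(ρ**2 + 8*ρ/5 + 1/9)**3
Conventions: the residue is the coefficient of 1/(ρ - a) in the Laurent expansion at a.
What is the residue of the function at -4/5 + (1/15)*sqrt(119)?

The factor ρ**2 + 8*ρ/5 + 1/9 splits as (ρ - a)(ρ - a') with a = -4/5 + (1/15)*sqrt(119), a' = -4/5 - (1/15)*sqrt(119). At the order-3 pole a set g(ρ) = (ρ - a)^3*f(ρ) = [3*ρ/20 - 19/12] / (ρ - a')^3.
Order-3 pole: residue = g''(a)/2; g''(-4/5 + (1/15)*sqrt(119)) = -(2217375/7703584)*sqrt(119), so the residue is -(2217375/15407168)*sqrt(119).

The residue is -(2217375/15407168)*sqrt(119).


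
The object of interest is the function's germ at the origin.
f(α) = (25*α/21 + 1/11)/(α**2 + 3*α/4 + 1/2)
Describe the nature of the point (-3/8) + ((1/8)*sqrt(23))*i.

The point is a pole of order 1.

The denominator factor α**2 + 3*α/4 + 1/2 vanishes at (-3/8) + ((1/8)*sqrt(23))*i and appears to the power 1; the numerator there equals (-219/616) + ((25/168)*sqrt(23))*i, nonzero, and no other factor vanishes.
Hence a pole whose order is the multiplicity, 1.


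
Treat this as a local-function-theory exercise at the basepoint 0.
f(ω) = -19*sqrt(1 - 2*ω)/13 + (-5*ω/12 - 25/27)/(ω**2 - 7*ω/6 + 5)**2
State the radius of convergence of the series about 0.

The radius of convergence is 1/2.

Denominator factor (ω**2 - 7*ω/6 + 5)^2: discriminant -671/36, complex-conjugate roots (7/12) + ((1/12)*sqrt(671))*i and (7/12) - ((1/12)*sqrt(671))*i; poles of order 2, moduli sqrt(5) and sqrt(5).
Branch term (-19/13)*sqrt(1 - ω/(1/2)): its argument vanishes at ω = 1/2, a square-root branch point, modulus 1/2.
The radius of convergence is the smallest modulus among the singular points: 1/2.


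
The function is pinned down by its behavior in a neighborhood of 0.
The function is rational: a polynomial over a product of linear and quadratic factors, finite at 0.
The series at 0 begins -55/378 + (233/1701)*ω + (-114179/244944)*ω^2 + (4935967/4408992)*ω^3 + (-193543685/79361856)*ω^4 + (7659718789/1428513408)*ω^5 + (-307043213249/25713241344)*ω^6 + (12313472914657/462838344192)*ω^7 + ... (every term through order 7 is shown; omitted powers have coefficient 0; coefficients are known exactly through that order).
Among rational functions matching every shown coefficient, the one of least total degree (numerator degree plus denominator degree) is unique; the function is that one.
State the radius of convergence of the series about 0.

The radius of convergence is -2 + sqrt(6).

No rational of total degree below 6 reproduces all 8 coefficients; solving the [2/4] Pade equations on them gives f(ω) = (7*ω**2/8 + 7*ω/10 + 11/21)/((ω**2 - 4*ω - 2)*(ω**2 + ω/2 + 9/5)), whose expansion matches every shown term.
Denominator factor (ω**2 + ω/2 + 9/5): discriminant -139/20, complex-conjugate roots (-1/4) + ((1/20)*sqrt(695))*i and (-1/4) - ((1/20)*sqrt(695))*i; poles of order 1, moduli (3/5)*sqrt(5) and (3/5)*sqrt(5).
Denominator factor (ω**2 - 4*ω - 2): discriminant 24, real irrational roots 2 + sqrt(6) and 2 - sqrt(6); poles of order 1, moduli 2 + sqrt(6) and -2 + sqrt(6).
The radius of convergence is the smallest modulus among the singular points: -2 + sqrt(6).


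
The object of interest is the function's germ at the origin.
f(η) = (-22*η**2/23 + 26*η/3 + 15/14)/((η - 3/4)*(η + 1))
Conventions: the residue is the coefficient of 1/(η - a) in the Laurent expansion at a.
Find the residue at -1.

The residue is 16522/3381.

At the order-1 pole -1 set g(η) = (η - (-1))*f(η) = (-22*η**2/23 + 26*η/3 + 15/14)/(η - 3/4).
Simple pole: residue = g(a) at a = -1, which is 16522/3381.


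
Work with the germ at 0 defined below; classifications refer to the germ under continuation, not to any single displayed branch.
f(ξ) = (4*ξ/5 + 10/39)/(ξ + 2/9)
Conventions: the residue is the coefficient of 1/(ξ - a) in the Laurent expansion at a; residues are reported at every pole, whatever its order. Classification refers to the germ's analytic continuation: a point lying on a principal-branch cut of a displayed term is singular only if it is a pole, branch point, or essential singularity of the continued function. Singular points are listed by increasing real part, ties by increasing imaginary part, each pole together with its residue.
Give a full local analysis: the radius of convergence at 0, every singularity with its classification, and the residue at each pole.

Radius of convergence at 0: 2/9.
At -2/9: a pole of order 1; residue 46/585.

Denominator factor (ξ + 2/9): pole of order 1 at -2/9, modulus 2/9.
The radius of convergence is the smallest modulus among the singular points: 2/9.
At the order-1 pole -2/9 set g(ξ) = (ξ - (-2/9))*f(ξ) = 4*ξ/5 + 10/39.
Simple pole: residue = g(a) at a = -2/9, which is 46/585.


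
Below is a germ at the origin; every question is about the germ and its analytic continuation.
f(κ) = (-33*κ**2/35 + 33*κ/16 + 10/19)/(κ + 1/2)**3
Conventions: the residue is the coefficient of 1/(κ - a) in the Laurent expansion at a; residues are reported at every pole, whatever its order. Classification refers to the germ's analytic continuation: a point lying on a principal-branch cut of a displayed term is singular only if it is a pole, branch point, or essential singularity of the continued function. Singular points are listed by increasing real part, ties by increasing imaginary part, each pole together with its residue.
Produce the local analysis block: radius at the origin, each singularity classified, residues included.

Radius of convergence at 0: 1/2.
At -1/2: a pole of order 3; residue -33/35.

Denominator factor (κ + 1/2)^3: pole of order 3 at -1/2, modulus 1/2.
The radius of convergence is the smallest modulus among the singular points: 1/2.
At the order-3 pole -1/2 set g(κ) = (κ - (-1/2))^3*f(κ) = -33*κ**2/35 + 33*κ/16 + 10/19.
Order-3 pole: residue = g''(a)/2; g''(-1/2) = -66/35, so the residue is -33/35.
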